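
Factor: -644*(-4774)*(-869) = -1*2^3*7^2*11^2*23^1*31^1*79^1 = -2671702264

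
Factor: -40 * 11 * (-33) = 2^3 * 3^1 * 5^1 * 11^2 = 14520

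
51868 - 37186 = 14682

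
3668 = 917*4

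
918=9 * 102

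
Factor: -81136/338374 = -1 * 2^3 * 11^1 * 367^(-1) = -88/367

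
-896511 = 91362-987873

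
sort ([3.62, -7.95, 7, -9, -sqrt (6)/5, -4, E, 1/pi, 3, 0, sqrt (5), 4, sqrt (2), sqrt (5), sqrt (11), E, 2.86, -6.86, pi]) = [-9, -7.95, -6.86, -4, -sqrt (6)/5, 0, 1/pi, sqrt (2), sqrt (5), sqrt (5), E, E, 2.86, 3, pi, sqrt (11), 3.62, 4, 7]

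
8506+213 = 8719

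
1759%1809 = 1759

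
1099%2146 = 1099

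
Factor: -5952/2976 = -1*2^1 = -2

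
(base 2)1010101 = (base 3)10011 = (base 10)85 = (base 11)78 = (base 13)67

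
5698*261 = 1487178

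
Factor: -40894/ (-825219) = 2^1 * 3^ (-2) * 7^1 * 23^1 * 127^1 * 91691^ (-1)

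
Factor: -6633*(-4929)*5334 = 2^1*3^4*7^1*11^1*31^1*53^1*67^1*127^1 = 174390100038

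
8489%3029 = 2431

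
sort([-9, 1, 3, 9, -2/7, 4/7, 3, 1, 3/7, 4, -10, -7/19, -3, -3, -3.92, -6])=[-10, -9, -6, -3.92, -3, -3, -7/19, -2/7, 3/7, 4/7, 1, 1, 3, 3, 4, 9]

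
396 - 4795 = -4399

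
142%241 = 142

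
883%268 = 79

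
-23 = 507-530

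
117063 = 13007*9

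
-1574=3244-4818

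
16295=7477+8818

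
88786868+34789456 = 123576324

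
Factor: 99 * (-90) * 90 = -1 * 2^2 * 3^6 * 5^2 * 11^1 = -801900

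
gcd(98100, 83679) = 3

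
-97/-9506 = 1/98 ≈ 0.0102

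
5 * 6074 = 30370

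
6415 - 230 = 6185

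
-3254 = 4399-7653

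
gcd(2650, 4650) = 50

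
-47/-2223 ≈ 0.0211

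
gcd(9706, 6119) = 211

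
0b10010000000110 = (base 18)1a86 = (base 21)kj3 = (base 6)110410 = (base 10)9222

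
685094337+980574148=1665668485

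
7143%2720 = 1703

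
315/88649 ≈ 0.00355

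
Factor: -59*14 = -1*2^1*7^1*59^1 = -826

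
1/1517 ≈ 0.000659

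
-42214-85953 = -128167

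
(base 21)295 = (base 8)2064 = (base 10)1076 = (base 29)183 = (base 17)3c5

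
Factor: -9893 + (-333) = -1 * 2^1 * 5113^1 = -10226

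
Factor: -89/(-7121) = 89^1*7121^(-1)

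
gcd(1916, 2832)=4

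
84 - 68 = 16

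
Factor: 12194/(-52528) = -1 * 2^(-3) * 7^(-1) * 13^1 = -13/56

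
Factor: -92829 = -1 * 3^1 * 11^1 * 29^1 * 97^1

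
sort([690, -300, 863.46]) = [-300, 690, 863.46]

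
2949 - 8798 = -5849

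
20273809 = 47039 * 431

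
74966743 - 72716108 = 2250635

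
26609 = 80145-53536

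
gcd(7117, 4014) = 1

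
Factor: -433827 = -1 * 3^2 * 19^1 * 43^1 * 59^1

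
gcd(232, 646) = 2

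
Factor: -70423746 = -1 * 2^1 * 3^1 * 23^1 * 97^1 * 5261^1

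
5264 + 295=5559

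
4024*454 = 1826896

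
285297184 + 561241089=846538273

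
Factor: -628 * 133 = -1 * 2^2 * 7^1 * 19^1 * 157^1 = -83524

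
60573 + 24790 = 85363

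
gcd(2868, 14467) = 1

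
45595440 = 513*88880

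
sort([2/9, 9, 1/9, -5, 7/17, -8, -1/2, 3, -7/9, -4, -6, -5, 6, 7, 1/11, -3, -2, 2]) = [-8, -6, -5, -5, -4, -3, -2, -7/9, -1/2, 1/11, 1/9, 2/9, 7/17, 2, 3, 6, 7, 9]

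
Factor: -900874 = -1*2^1*13^1*34649^1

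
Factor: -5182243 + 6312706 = 3^3 * 149^1 * 281^1 = 1130463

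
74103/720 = 24701/240 ≈ 102.92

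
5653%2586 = 481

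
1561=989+572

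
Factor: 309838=2^1 * 37^1 * 53^1 * 79^1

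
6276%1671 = 1263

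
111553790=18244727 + 93309063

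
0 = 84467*0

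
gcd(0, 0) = 0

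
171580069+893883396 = 1065463465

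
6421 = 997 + 5424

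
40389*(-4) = -161556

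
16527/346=47 + 265/346 ≈ 47.77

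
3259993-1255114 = 2004879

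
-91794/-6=15299=15299.00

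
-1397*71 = -99187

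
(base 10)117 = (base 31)3o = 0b1110101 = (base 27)49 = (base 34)3f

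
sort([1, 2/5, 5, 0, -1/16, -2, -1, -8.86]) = [-8.86, -2, -1, -1/16, 0, 2/5, 1, 5]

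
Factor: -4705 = -1*5^1*941^1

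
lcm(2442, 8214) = 90354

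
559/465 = 1 + 94/465 ≈ 1.20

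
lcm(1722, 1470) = 60270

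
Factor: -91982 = -1 * 2^1 * 11^1 * 37^1 * 113^1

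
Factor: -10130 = -1*2^1*5^1*1013^1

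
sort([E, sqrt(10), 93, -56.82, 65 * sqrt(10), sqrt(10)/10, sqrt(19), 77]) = [-56.82, sqrt(10)/10, E, sqrt(10), sqrt(19), 77, 93, 65 * sqrt(10)]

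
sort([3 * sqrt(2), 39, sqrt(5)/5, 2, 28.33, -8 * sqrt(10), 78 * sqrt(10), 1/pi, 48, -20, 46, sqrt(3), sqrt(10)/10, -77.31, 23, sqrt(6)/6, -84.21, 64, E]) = [-84.21, -77.31, -8 * sqrt(10), -20, sqrt(10)/10, 1/pi, sqrt(6)/6, sqrt(5)/5, sqrt(3), 2, E, 3 * sqrt(2), 23, 28.33, 39, 46, 48, 64, 78 * sqrt(10)]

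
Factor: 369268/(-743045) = -1*2^2*5^(-1)*92317^1*148609^(-1)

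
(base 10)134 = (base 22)62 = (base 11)112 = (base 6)342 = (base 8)206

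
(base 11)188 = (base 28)7l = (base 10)217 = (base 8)331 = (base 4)3121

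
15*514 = 7710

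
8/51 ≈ 0.157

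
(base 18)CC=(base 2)11100100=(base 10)228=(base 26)8K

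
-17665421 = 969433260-987098681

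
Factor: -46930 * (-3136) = 2^7 * 5^1 * 7^2 * 13^1 * 19^2 = 147172480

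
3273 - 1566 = 1707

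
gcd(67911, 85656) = 3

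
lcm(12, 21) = 84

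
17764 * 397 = 7052308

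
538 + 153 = 691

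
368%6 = 2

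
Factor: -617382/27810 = -1*3^1*5^ (-1)*37^1 = -111/5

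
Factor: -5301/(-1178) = 2^(-1) * 3^2 = 9/2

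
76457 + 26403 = 102860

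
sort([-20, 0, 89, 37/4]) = [-20, 0, 37/4, 89]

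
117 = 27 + 90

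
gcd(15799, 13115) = 61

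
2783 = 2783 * 1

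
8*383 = 3064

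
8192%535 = 167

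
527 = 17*31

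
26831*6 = 160986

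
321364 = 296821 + 24543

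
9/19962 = 1/2218 ≈ 0.000451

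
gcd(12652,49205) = 1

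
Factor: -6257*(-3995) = 5^1*17^1*47^1*6257^1 = 24996715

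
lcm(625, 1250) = 1250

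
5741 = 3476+2265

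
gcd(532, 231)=7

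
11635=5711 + 5924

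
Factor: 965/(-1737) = -1*3^(-2)*5^1 = -5/9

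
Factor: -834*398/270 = -1*2^1*3^(-2)*5^(-1)*139^1*199^1 = -55322/45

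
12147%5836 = 475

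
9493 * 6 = 56958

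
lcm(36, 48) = 144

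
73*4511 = 329303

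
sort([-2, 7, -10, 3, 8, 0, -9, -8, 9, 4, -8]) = [-10, -9, -8, -8, -2, 0, 3, 4, 7, 8, 9]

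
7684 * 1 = 7684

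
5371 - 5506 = -135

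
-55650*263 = -14635950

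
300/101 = 2 + 98/101 ≈ 2.97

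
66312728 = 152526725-86213997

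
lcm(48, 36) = 144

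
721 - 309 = 412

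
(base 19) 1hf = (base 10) 699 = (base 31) mh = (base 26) 10n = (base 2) 1010111011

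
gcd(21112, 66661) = 7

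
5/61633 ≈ 0.0000811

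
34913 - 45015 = -10102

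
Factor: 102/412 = 2^(-1)*3^1*17^1*103^(-1) = 51/206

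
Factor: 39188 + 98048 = 2^2 * 11^1 * 3119^1 = 137236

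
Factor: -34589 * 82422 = -1 * 2^1 * 3^2 * 19^1 * 241^1 * 34589^1 = -2850894558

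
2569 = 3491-922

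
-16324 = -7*2332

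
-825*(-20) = 16500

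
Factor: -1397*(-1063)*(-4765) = -1*5^1*11^1*127^1*953^1*1063^1 = -7076077415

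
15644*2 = 31288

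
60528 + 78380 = 138908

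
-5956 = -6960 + 1004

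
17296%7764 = 1768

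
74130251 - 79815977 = -5685726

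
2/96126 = 1/48063 ≈ 0.0000208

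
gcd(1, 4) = 1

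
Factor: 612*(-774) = -1*2^3*3^4*17^1*43^1 = -473688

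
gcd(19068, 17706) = 1362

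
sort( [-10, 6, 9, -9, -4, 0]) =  [-10, -9, -4, 0, 6, 9]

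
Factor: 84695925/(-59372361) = -1*3^(-1)*5^2*23^(-1)*233^(-1)*601^1*1231^(-1)*1879^1 = -28231975/19790787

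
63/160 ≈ 0.394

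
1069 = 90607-89538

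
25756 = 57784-32028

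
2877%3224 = 2877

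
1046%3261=1046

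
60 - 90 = -30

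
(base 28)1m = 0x32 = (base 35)1f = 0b110010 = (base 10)50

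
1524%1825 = 1524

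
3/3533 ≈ 0.000849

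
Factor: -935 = -1*5^1*11^1*17^1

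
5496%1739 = 279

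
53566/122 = 439 + 4/61 ≈ 439.07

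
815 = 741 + 74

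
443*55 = 24365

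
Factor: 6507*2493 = 3^5*241^1*277^1 = 16221951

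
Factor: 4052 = 2^2*1013^1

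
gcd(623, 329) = 7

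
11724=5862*2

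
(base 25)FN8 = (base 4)2123212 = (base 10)9958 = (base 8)23346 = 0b10011011100110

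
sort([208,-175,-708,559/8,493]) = [-708,-175,559/8,208,493]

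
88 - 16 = 72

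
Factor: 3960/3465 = 2^3*7^(-1) = 8/7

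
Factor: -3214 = -1*2^1*1607^1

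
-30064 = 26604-56668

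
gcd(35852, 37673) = 1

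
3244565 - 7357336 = -4112771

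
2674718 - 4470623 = -1795905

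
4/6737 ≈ 0.000594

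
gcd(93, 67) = 1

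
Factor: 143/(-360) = -1 * 2^(-3) * 3^(-2) * 5^(-1) * 11^1 * 13^1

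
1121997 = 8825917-7703920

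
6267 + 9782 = 16049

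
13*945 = 12285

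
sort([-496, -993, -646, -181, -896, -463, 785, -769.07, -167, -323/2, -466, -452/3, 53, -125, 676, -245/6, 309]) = [-993, -896, -769.07, -646, -496, -466, -463, -181, -167, -323/2, -452/3, -125, -245/6, 53, 309, 676, 785]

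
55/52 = 1 + 3/52 ≈ 1.06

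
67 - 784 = -717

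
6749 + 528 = 7277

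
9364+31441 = 40805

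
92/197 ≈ 0.467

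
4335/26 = 166 + 19/26 ≈ 166.73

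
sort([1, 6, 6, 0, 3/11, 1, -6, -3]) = [-6, -3, 0, 3/11, 1, 1, 6, 6]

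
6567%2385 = 1797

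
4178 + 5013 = 9191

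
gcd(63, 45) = 9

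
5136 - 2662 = 2474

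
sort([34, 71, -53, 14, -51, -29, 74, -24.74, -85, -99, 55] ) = [-99, -85, -53, -51, -29, -24.74, 14, 34, 55, 71, 74] 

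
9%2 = 1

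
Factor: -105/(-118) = 2^(-1) * 3^1 * 5^1 * 7^1 * 59^(-1)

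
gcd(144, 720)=144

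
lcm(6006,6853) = 534534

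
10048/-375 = -26 - 298/375≈-26.79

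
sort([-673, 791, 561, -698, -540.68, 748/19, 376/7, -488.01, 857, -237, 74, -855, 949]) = [-855, -698, -673, -540.68, -488.01, -237, 748/19, 376/7, 74, 561, 791, 857, 949]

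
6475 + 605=7080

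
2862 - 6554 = -3692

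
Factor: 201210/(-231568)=-1 * 2^(-3) * 3^1 * 5^1 * 19^1 * 41^(-1)=-285/328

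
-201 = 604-805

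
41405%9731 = 2481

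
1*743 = 743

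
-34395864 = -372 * 92462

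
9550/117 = 81 + 73/117 ≈ 81.62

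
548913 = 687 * 799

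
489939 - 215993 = 273946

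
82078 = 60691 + 21387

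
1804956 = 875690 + 929266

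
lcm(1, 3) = 3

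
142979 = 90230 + 52749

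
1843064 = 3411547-1568483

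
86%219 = 86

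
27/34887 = 9/11629 ≈ 0.000774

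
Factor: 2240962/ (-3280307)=-1 * 2^1 * 1120481^1 * 3280307^ (-1)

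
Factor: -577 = -1 * 577^1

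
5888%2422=1044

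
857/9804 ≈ 0.0874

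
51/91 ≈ 0.560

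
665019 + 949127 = 1614146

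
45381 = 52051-6670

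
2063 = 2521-458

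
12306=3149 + 9157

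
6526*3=19578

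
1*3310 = 3310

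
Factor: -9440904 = -1 * 2^3 * 3^1 * 11^2 * 3251^1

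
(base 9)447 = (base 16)16f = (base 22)gf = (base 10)367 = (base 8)557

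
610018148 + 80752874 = 690771022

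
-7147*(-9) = 64323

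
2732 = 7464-4732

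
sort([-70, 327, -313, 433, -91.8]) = [-313, -91.8, -70, 327, 433]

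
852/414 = 142/69 ≈ 2.06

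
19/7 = 2 + 5/7 ≈ 2.71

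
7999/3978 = 2+43/3978 ≈ 2.01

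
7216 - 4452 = 2764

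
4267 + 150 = 4417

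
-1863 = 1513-3376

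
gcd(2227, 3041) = 1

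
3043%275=18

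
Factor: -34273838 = -1 * 2^1 * 43^1 * 137^1 * 2909^1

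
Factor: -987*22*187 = -1*2^1*3^1*7^1*11^2*17^1*47^1 = -4060518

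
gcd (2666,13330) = 2666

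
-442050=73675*(-6)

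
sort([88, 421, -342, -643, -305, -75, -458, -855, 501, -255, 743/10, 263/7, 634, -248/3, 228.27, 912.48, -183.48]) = [-855, -643, -458, -342, -305, -255, -183.48, -248/3, -75, 263/7, 743/10, 88, 228.27, 421, 501, 634, 912.48]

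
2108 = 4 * 527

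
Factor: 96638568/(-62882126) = -1 * 2^2 * 3^1 * 13^1 * 73^1 * 4243^1 * 31441063^(-1) = -48319284/31441063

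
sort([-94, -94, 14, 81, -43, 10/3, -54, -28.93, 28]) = [-94, -94, -54, -43, -28.93, 10/3, 14, 28, 81]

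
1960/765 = 392/153 ≈ 2.56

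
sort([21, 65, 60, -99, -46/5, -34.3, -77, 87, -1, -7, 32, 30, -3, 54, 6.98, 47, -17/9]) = [-99, -77, -34.3, -46/5, -7, -3, -17/9, -1, 6.98, 21, 30, 32, 47, 54, 60, 65, 87]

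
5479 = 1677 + 3802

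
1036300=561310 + 474990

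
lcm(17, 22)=374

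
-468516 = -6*78086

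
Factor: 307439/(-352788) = -1*2^(-2)*3^(-1)*11^1*19^1*1471^1*29399^(-1)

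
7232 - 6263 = 969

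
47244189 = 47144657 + 99532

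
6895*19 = 131005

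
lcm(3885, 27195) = 27195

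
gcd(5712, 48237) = 21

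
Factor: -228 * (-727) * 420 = 2^4 * 3^2 * 5^1 * 7^1 * 19^1 * 727^1 = 69617520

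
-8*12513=-100104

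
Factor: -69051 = -1*3^1*23017^1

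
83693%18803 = 8481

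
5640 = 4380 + 1260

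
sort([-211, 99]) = [-211, 99]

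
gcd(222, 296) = 74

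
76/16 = 19/4 = 4.75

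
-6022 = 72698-78720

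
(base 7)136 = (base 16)4c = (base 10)76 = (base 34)28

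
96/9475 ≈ 0.0101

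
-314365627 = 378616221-692981848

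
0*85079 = 0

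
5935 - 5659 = 276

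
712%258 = 196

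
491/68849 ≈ 0.00713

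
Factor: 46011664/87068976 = 3^(-1) * 673^1 * 4273^1 * 1813937^(-1) = 2875729/5441811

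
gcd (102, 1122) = 102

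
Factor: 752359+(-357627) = 2^2 * 13^1 * 7591^1 = 394732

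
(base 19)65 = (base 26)4f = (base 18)6b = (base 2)1110111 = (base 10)119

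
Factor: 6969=3^1*23^1*101^1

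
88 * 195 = 17160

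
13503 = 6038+7465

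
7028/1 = 7028 = 7028.00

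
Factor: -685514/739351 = -1*2^1*342757^1*739351^ (-1)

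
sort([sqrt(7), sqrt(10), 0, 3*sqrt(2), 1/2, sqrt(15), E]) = [0, 1/2, sqrt(7), E, sqrt(10), sqrt(15), 3*sqrt(2)]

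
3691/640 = 5 + 491/640 ≈ 5.77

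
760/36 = 21 + 1/9 ≈ 21.11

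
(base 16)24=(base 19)1h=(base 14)28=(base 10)36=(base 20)1g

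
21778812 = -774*(-28138)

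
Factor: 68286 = 2^1*3^1*19^1*599^1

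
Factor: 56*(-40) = -1*2^6*5^1*7^1 = -2240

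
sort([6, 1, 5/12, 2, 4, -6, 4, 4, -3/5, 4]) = [-6, -3/5, 5/12, 1, 2, 4, 4, 4, 4, 6]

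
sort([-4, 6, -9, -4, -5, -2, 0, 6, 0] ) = [-9, -5, -4, -4, -2, 0, 0, 6, 6] 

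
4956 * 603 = 2988468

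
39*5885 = 229515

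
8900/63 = 141 + 17/63 ≈ 141.27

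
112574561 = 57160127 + 55414434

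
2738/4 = 1369/2 = 684.50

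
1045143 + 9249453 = 10294596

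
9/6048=1/672 ≈ 0.00149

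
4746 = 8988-4242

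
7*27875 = 195125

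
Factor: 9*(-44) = -1*2^2*3^2*11^1 = -396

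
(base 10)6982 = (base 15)2107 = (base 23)d4d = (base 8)15506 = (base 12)405a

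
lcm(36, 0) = 0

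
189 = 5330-5141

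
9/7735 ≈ 0.00116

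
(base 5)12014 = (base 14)472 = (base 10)884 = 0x374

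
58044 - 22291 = 35753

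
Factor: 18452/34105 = 2^2 * 5^(-1) * 7^1 * 19^(-1) * 359^(-1) * 659^1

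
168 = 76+92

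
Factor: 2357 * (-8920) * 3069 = -1 * 2^3 * 3^2 * 5^1 * 11^1 * 31^1 * 223^1 * 2357^1 = -64524006360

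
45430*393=17853990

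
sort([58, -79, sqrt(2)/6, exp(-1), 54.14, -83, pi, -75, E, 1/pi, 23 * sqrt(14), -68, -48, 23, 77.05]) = [-83, -79, -75, -68, -48, sqrt(2)/6, 1/pi, exp(-1), E, pi, 23, 54.14, 58, 77.05, 23 * sqrt(14)]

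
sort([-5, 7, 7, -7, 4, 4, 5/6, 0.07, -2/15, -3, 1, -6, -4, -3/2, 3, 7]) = [-7, -6, -5, -4, -3, -3/2, -2/15, 0.07, 5/6, 1, 3, 4, 4, 7, 7, 7]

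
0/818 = 0 = 0.00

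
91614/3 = 30538 = 30538.00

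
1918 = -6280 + 8198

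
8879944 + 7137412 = 16017356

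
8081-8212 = -131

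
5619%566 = 525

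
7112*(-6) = -42672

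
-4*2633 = -10532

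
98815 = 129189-30374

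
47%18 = 11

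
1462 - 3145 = -1683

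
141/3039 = 47/1013 ≈ 0.0464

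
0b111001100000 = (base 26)5be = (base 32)3j0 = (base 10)3680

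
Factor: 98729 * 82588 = 2^2 * 11^1 * 1877^1 * 98729^1 = 8153830652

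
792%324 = 144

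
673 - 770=-97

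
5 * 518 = 2590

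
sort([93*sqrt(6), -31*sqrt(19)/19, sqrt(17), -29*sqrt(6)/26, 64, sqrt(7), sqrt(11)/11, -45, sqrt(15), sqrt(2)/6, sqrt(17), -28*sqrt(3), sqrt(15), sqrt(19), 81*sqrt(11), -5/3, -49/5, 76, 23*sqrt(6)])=[-28*sqrt(3), -45, -49/5, -31*sqrt(19)/19, -29*sqrt(6)/26, -5/3, sqrt(2)/6, sqrt(11)/11, sqrt(7), sqrt(15), sqrt(15), sqrt(17), sqrt(17), sqrt(19), 23*sqrt(6), 64, 76, 93*sqrt(6), 81*sqrt(11)]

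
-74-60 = -134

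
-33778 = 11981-45759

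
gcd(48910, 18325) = 5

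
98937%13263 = 6096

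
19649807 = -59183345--78833152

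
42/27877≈0.00151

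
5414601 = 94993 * 57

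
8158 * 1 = 8158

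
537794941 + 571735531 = 1109530472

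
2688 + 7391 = 10079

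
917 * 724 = 663908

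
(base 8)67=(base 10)55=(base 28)1r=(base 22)2b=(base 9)61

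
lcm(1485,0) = 0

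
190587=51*3737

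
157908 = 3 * 52636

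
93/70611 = 31/23537 ≈ 0.00132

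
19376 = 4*4844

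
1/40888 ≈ 0.0000245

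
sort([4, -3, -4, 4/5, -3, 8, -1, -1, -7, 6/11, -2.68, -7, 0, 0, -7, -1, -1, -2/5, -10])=[-10, -7, -7, -7, -4, -3, -3, -2.68, -1, -1, -1, -1, -2/5, 0, 0, 6/11, 4/5, 4, 8]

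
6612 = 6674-62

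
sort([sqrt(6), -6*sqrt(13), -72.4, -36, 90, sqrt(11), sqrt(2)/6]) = [-72.4, -36, -6*sqrt(13), sqrt(2)/6, sqrt(6), sqrt(11), 90]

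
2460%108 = 84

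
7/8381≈0.000835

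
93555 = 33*2835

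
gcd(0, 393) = 393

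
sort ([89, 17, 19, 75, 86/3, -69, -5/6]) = [-69, -5/6, 17, 19, 86/3, 75, 89]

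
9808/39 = 251 + 19/39 ≈ 251.49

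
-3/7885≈-0.000380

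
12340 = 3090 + 9250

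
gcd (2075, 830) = 415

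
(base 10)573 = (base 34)gt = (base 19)1b3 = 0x23d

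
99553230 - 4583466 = 94969764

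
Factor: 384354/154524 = 2^(-1)*3^1*79^(-1)*131^1 = 393/158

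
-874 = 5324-6198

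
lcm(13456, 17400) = 1009200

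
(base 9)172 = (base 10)146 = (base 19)7d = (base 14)a6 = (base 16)92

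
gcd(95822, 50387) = 1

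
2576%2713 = 2576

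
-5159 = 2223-7382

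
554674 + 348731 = 903405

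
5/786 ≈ 0.00636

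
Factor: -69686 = -1 * 2^1 * 34843^1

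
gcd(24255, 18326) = 539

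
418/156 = 2 + 53/78 ≈ 2.68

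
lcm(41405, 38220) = 496860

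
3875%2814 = 1061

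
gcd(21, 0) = 21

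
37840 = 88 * 430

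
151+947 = 1098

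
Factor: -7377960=-1 * 2^3 * 3^1 * 5^1 * 61483^1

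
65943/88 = 749 + 31/88 ≈ 749.35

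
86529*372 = 32188788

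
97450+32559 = 130009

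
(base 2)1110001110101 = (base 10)7285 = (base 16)1c75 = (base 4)1301311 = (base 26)ak5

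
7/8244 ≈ 0.000849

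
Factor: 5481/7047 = 3^(-2) * 7^1 = 7/9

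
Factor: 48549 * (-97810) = -1 * 2^1 * 3^1 * 5^1 * 9781^1 * 16183^1 = -4748577690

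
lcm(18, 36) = 36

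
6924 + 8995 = 15919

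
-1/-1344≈0.000744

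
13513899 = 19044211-5530312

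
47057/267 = 176+65/267 ≈ 176.24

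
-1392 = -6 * 232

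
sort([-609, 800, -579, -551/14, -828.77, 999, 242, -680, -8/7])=[-828.77, -680, -609, -579, -551/14, -8/7, 242, 800, 999]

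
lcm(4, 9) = 36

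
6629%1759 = 1352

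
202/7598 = 101/3799 ≈ 0.0266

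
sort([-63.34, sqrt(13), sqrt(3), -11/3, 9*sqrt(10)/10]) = [-63.34, -11/3, sqrt(3), 9*sqrt(10)/10, sqrt(13)]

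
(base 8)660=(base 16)1b0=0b110110000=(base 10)432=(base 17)187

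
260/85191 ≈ 0.00305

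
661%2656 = 661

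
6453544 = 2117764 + 4335780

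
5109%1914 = 1281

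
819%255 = 54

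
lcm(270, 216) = 1080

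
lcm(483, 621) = 4347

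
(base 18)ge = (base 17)10d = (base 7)611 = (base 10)302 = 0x12e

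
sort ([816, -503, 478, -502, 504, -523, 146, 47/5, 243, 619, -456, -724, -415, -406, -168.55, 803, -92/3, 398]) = [-724, -523, -503, -502, -456, -415, -406, -168.55, -92/3, 47/5, 146, 243, 398, 478, 504, 619, 803, 816]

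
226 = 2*113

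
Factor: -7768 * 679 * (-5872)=2^7 * 7^1 * 97^1 * 367^1 * 971^1=30971699584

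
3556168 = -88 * (-40411)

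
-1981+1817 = -164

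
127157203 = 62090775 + 65066428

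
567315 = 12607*45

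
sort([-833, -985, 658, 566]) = [-985, -833, 566, 658]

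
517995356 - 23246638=494748718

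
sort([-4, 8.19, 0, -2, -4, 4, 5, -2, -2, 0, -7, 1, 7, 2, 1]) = [-7, -4, -4, -2, -2, -2, 0, 0, 1, 1, 2, 4, 5, 7, 8.19]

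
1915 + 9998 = 11913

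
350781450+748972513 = 1099753963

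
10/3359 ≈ 0.00298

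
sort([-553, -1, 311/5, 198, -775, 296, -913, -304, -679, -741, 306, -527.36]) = [-913, -775, -741, -679, -553, -527.36, -304, -1, 311/5, 198, 296, 306]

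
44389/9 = 4932 + 1/9 ≈ 4932.11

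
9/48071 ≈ 0.000187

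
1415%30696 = 1415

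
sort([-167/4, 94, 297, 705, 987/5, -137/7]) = [-167/4, -137/7, 94, 987/5, 297, 705]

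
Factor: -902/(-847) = 2^1*7^(-1)*11^(-1)*41^1 = 82/77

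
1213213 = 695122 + 518091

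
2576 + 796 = 3372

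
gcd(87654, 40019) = 7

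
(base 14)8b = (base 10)123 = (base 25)4n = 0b1111011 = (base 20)63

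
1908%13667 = 1908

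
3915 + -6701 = -2786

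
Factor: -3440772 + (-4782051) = -1*3^3*7^1*139^1*313^1 = -8222823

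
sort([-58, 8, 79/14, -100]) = [-100, -58, 79/14, 8]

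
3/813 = 1/271 ≈ 0.00369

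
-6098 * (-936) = 5707728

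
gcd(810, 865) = 5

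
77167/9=8574+1/9 ≈ 8574.11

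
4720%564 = 208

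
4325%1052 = 117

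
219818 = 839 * 262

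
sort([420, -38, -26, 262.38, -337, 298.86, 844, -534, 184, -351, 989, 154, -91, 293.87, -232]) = [-534, -351, -337, -232, -91, -38, -26, 154, 184, 262.38, 293.87, 298.86, 420, 844, 989]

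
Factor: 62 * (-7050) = -1 * 2^2 * 3^1 * 5^2 * 31^1 * 47^1 = -437100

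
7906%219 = 22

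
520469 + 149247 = 669716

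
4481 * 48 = 215088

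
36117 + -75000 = -38883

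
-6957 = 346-7303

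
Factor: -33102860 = -1*2^2*5^1*7^1*236449^1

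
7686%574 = 224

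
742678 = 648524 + 94154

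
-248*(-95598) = 23708304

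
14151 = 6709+7442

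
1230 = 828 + 402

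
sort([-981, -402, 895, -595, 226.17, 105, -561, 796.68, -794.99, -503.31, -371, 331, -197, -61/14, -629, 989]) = [-981, -794.99, -629, -595, -561, -503.31, -402, -371, -197, -61/14, 105, 226.17, 331, 796.68, 895, 989]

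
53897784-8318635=45579149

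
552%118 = 80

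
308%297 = 11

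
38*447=16986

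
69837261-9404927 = 60432334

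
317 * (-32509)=-10305353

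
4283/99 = 43 + 26/99≈43.26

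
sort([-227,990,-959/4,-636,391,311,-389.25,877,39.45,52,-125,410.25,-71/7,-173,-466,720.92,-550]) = [-636,-550,-466,-389.25,-959/4,-227,-173,-125,-71/7,39.45,52,311,391,410.25,720.92,877,990]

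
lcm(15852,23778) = 47556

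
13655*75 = 1024125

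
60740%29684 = 1372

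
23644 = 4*5911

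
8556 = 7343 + 1213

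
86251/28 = 3080 + 11/28 ≈ 3080.39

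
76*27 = 2052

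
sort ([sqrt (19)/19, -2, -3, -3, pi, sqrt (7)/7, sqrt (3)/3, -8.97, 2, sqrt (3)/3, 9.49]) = [-8.97, -3, -3, -2, sqrt (19)/19, sqrt (7)/7, sqrt (3)/3, sqrt (3)/3, 2, pi, 9.49]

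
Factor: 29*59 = 29^1*59^1 = 1711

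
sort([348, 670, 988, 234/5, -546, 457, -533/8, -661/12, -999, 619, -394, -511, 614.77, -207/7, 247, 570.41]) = [-999, -546, -511, -394, -533/8, -661/12, -207/7, 234/5, 247, 348, 457, 570.41, 614.77, 619, 670, 988]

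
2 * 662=1324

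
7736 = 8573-837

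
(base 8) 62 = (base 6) 122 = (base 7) 101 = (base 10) 50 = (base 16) 32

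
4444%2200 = 44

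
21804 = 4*5451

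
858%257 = 87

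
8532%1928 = 820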